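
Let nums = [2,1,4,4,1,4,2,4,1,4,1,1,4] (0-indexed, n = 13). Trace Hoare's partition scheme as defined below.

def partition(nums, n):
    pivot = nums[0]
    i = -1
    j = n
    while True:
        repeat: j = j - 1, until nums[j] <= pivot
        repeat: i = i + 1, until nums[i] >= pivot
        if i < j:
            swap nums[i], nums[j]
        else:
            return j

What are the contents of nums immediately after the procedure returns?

pivot = nums[0] = 2; i = -1, j = 13
j→11 (nums[11]=1≤2), i→0 (nums[0]=2≥2); i<j, swap → [1,1,4,4,1,4,2,4,1,4,1,2,4]
j→10 (nums[10]=1≤2), i→2 (nums[2]=4≥2); i<j, swap → [1,1,1,4,1,4,2,4,1,4,4,2,4]
j→8 (nums[8]=1≤2), i→3 (nums[3]=4≥2); i<j, swap → [1,1,1,1,1,4,2,4,4,4,4,2,4]
j→6 (nums[6]=2≤2), i→5 (nums[5]=4≥2); i<j, swap → [1,1,1,1,1,2,4,4,4,4,4,2,4]
j→5, i→6; i≥j, return j=5. nums = [1,1,1,1,1,2,4,4,4,4,4,2,4]

[1,1,1,1,1,2,4,4,4,4,4,2,4]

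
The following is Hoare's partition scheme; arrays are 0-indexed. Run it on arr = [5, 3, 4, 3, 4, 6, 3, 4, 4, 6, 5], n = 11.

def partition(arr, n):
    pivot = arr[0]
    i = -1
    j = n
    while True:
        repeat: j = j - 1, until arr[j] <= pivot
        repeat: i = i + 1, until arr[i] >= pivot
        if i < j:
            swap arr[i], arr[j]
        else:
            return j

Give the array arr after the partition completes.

[5, 3, 4, 3, 4, 4, 3, 4, 6, 6, 5]

pivot=5
j stops at 10 (5), i stops at 0 (5); swap ⇒ [5, 3, 4, 3, 4, 6, 3, 4, 4, 6, 5]
j stops at 8 (4), i stops at 5 (6); swap ⇒ [5, 3, 4, 3, 4, 4, 3, 4, 6, 6, 5]
j stops at 7, i stops at 8; i≥j ⇒ return 7. arr=[5, 3, 4, 3, 4, 4, 3, 4, 6, 6, 5]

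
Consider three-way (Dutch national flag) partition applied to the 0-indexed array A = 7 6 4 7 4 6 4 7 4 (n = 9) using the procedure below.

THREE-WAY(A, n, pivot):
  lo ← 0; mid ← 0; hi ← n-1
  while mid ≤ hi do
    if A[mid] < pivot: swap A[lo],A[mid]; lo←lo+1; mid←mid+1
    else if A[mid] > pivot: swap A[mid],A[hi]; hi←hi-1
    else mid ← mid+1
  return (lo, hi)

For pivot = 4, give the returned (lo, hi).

lo=0 mid=0 hi=8
7>4: swap(0,8), hi=7 ⇒ 4 6 4 7 4 6 4 7 7
4=4: mid=1
6>4: swap(1,7), hi=6 ⇒ 4 7 4 7 4 6 4 6 7
7>4: swap(1,6), hi=5 ⇒ 4 4 4 7 4 6 7 6 7
4=4: mid=2
4=4: mid=3
7>4: swap(3,5), hi=4 ⇒ 4 4 4 6 4 7 7 6 7
6>4: swap(3,4), hi=3 ⇒ 4 4 4 4 6 7 7 6 7
4=4: mid=4
done. lo=0 hi=3; A=4 4 4 4 6 7 7 6 7

(0, 3)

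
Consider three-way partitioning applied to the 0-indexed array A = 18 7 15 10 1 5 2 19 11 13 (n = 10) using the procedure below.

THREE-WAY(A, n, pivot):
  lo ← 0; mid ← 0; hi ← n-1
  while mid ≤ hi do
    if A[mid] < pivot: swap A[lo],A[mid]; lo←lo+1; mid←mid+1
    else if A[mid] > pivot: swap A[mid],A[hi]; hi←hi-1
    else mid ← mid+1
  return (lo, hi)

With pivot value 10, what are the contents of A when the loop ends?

2 7 5 1 10 15 19 11 13 18

pivot = 10; lo=0, mid=0, hi=9
A[mid]=18>10: swap A[0],A[9]; hi=8 → 13 7 15 10 1 5 2 19 11 18
A[mid]=13>10: swap A[0],A[8]; hi=7 → 11 7 15 10 1 5 2 19 13 18
A[mid]=11>10: swap A[0],A[7]; hi=6 → 19 7 15 10 1 5 2 11 13 18
A[mid]=19>10: swap A[0],A[6]; hi=5 → 2 7 15 10 1 5 19 11 13 18
A[mid]=2<10: swap A[0],A[0]; lo=1,mid=1 → 2 7 15 10 1 5 19 11 13 18
A[mid]=7<10: swap A[1],A[1]; lo=2,mid=2 → 2 7 15 10 1 5 19 11 13 18
A[mid]=15>10: swap A[2],A[5]; hi=4 → 2 7 5 10 1 15 19 11 13 18
A[mid]=5<10: swap A[2],A[2]; lo=3,mid=3 → 2 7 5 10 1 15 19 11 13 18
A[mid]=10=10: mid=4
A[mid]=1<10: swap A[3],A[4]; lo=4,mid=5 → 2 7 5 1 10 15 19 11 13 18
end: lo=4, hi=4; A = 2 7 5 1 10 15 19 11 13 18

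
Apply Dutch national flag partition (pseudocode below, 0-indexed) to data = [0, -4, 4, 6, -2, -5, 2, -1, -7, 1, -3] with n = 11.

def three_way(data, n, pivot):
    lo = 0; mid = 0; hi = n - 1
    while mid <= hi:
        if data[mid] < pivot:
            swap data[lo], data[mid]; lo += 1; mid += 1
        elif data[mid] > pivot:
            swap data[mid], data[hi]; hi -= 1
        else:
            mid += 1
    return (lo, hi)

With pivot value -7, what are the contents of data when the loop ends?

[-7, 4, 6, -2, -5, 2, -1, -4, 1, -3, 0]

pivot = -7; lo=0, mid=0, hi=10
data[mid]=0>-7: swap data[0],data[10]; hi=9 → [-3, -4, 4, 6, -2, -5, 2, -1, -7, 1, 0]
data[mid]=-3>-7: swap data[0],data[9]; hi=8 → [1, -4, 4, 6, -2, -5, 2, -1, -7, -3, 0]
data[mid]=1>-7: swap data[0],data[8]; hi=7 → [-7, -4, 4, 6, -2, -5, 2, -1, 1, -3, 0]
data[mid]=-7=-7: mid=1
data[mid]=-4>-7: swap data[1],data[7]; hi=6 → [-7, -1, 4, 6, -2, -5, 2, -4, 1, -3, 0]
data[mid]=-1>-7: swap data[1],data[6]; hi=5 → [-7, 2, 4, 6, -2, -5, -1, -4, 1, -3, 0]
data[mid]=2>-7: swap data[1],data[5]; hi=4 → [-7, -5, 4, 6, -2, 2, -1, -4, 1, -3, 0]
data[mid]=-5>-7: swap data[1],data[4]; hi=3 → [-7, -2, 4, 6, -5, 2, -1, -4, 1, -3, 0]
data[mid]=-2>-7: swap data[1],data[3]; hi=2 → [-7, 6, 4, -2, -5, 2, -1, -4, 1, -3, 0]
data[mid]=6>-7: swap data[1],data[2]; hi=1 → [-7, 4, 6, -2, -5, 2, -1, -4, 1, -3, 0]
data[mid]=4>-7: swap data[1],data[1]; hi=0 → [-7, 4, 6, -2, -5, 2, -1, -4, 1, -3, 0]
end: lo=0, hi=0; data = [-7, 4, 6, -2, -5, 2, -1, -4, 1, -3, 0]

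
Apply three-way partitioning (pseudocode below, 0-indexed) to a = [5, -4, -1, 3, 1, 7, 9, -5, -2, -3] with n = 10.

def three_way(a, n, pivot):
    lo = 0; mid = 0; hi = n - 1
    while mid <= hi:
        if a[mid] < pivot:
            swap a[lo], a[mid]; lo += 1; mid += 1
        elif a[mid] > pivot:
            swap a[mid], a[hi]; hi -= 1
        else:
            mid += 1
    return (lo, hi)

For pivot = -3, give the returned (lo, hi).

(2, 2)

lo=0 mid=0 hi=9
5>-3: swap(0,9), hi=8 ⇒ [-3, -4, -1, 3, 1, 7, 9, -5, -2, 5]
-3=-3: mid=1
-4<-3: swap(0,1), lo=1 mid=2 ⇒ [-4, -3, -1, 3, 1, 7, 9, -5, -2, 5]
-1>-3: swap(2,8), hi=7 ⇒ [-4, -3, -2, 3, 1, 7, 9, -5, -1, 5]
-2>-3: swap(2,7), hi=6 ⇒ [-4, -3, -5, 3, 1, 7, 9, -2, -1, 5]
-5<-3: swap(1,2), lo=2 mid=3 ⇒ [-4, -5, -3, 3, 1, 7, 9, -2, -1, 5]
3>-3: swap(3,6), hi=5 ⇒ [-4, -5, -3, 9, 1, 7, 3, -2, -1, 5]
9>-3: swap(3,5), hi=4 ⇒ [-4, -5, -3, 7, 1, 9, 3, -2, -1, 5]
7>-3: swap(3,4), hi=3 ⇒ [-4, -5, -3, 1, 7, 9, 3, -2, -1, 5]
1>-3: swap(3,3), hi=2 ⇒ [-4, -5, -3, 1, 7, 9, 3, -2, -1, 5]
done. lo=2 hi=2; a=[-4, -5, -3, 1, 7, 9, 3, -2, -1, 5]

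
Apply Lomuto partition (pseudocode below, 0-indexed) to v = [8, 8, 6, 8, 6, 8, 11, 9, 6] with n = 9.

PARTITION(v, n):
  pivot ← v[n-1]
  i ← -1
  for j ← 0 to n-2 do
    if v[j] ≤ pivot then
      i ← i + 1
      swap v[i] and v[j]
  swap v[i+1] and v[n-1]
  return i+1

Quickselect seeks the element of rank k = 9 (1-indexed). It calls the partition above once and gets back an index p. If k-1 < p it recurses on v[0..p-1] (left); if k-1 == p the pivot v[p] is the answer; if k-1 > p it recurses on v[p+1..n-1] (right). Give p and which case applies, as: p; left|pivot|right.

2; right

pivot = v[8] = 6; i = -1
j=0: v[0]=8 > 6 → no swap
j=1: v[1]=8 > 6 → no swap
j=2: v[2]=6 ≤ 6 → i=0, swap v[0],v[2] → [6, 8, 8, 8, 6, 8, 11, 9, 6]
j=3: v[3]=8 > 6 → no swap
j=4: v[4]=6 ≤ 6 → i=1, swap v[1],v[4] → [6, 6, 8, 8, 8, 8, 11, 9, 6]
j=5: v[5]=8 > 6 → no swap
j=6: v[6]=11 > 6 → no swap
j=7: v[7]=9 > 6 → no swap
final swap v[2],v[8] → [6, 6, 6, 8, 8, 8, 11, 9, 8]; return 2
p = 2; k-1 = 8 > 2 ⇒ right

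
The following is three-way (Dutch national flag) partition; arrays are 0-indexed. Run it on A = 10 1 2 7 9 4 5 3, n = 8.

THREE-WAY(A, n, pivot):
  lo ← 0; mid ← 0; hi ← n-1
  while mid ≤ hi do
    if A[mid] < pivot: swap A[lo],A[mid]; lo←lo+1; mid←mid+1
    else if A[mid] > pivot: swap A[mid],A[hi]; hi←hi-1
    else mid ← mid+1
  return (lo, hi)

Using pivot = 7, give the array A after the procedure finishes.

pivot = 7; lo=0, mid=0, hi=7
A[mid]=10>7: swap A[0],A[7]; hi=6 → 3 1 2 7 9 4 5 10
A[mid]=3<7: swap A[0],A[0]; lo=1,mid=1 → 3 1 2 7 9 4 5 10
A[mid]=1<7: swap A[1],A[1]; lo=2,mid=2 → 3 1 2 7 9 4 5 10
A[mid]=2<7: swap A[2],A[2]; lo=3,mid=3 → 3 1 2 7 9 4 5 10
A[mid]=7=7: mid=4
A[mid]=9>7: swap A[4],A[6]; hi=5 → 3 1 2 7 5 4 9 10
A[mid]=5<7: swap A[3],A[4]; lo=4,mid=5 → 3 1 2 5 7 4 9 10
A[mid]=4<7: swap A[4],A[5]; lo=5,mid=6 → 3 1 2 5 4 7 9 10
end: lo=5, hi=5; A = 3 1 2 5 4 7 9 10

3 1 2 5 4 7 9 10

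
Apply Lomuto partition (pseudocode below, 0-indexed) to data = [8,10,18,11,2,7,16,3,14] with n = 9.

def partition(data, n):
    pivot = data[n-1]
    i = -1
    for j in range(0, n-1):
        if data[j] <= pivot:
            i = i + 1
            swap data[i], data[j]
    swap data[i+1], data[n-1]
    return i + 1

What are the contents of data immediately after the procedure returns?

[8,10,11,2,7,3,14,18,16]

pivot=14, i=-1
j=0: 8≤14, i=0, swap(0,0) ⇒ [8,10,18,11,2,7,16,3,14]
j=1: 10≤14, i=1, swap(1,1) ⇒ [8,10,18,11,2,7,16,3,14]
j=2: 18>14, skip
j=3: 11≤14, i=2, swap(2,3) ⇒ [8,10,11,18,2,7,16,3,14]
j=4: 2≤14, i=3, swap(3,4) ⇒ [8,10,11,2,18,7,16,3,14]
j=5: 7≤14, i=4, swap(4,5) ⇒ [8,10,11,2,7,18,16,3,14]
j=6: 16>14, skip
j=7: 3≤14, i=5, swap(5,7) ⇒ [8,10,11,2,7,3,16,18,14]
swap(6,8) ⇒ [8,10,11,2,7,3,14,18,16]; return 6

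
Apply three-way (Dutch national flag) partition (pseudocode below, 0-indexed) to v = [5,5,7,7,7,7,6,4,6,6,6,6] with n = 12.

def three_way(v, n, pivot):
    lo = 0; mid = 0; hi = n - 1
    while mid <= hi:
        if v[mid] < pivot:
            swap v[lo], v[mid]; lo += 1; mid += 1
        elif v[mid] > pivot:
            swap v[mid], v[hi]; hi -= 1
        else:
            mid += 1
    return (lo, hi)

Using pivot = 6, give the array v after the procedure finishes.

lo=0 mid=0 hi=11
5<6: swap(0,0), lo=1 mid=1 ⇒ [5,5,7,7,7,7,6,4,6,6,6,6]
5<6: swap(1,1), lo=2 mid=2 ⇒ [5,5,7,7,7,7,6,4,6,6,6,6]
7>6: swap(2,11), hi=10 ⇒ [5,5,6,7,7,7,6,4,6,6,6,7]
6=6: mid=3
7>6: swap(3,10), hi=9 ⇒ [5,5,6,6,7,7,6,4,6,6,7,7]
6=6: mid=4
7>6: swap(4,9), hi=8 ⇒ [5,5,6,6,6,7,6,4,6,7,7,7]
6=6: mid=5
7>6: swap(5,8), hi=7 ⇒ [5,5,6,6,6,6,6,4,7,7,7,7]
6=6: mid=6
6=6: mid=7
4<6: swap(2,7), lo=3 mid=8 ⇒ [5,5,4,6,6,6,6,6,7,7,7,7]
done. lo=3 hi=7; v=[5,5,4,6,6,6,6,6,7,7,7,7]

[5,5,4,6,6,6,6,6,7,7,7,7]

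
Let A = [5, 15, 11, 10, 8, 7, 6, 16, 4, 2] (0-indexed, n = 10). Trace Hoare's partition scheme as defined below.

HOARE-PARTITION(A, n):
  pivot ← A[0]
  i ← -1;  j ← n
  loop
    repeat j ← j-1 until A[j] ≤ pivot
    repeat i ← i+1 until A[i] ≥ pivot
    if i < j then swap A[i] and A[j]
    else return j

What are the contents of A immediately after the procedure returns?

[2, 4, 11, 10, 8, 7, 6, 16, 15, 5]

pivot=5
j stops at 9 (2), i stops at 0 (5); swap ⇒ [2, 15, 11, 10, 8, 7, 6, 16, 4, 5]
j stops at 8 (4), i stops at 1 (15); swap ⇒ [2, 4, 11, 10, 8, 7, 6, 16, 15, 5]
j stops at 1, i stops at 2; i≥j ⇒ return 1. A=[2, 4, 11, 10, 8, 7, 6, 16, 15, 5]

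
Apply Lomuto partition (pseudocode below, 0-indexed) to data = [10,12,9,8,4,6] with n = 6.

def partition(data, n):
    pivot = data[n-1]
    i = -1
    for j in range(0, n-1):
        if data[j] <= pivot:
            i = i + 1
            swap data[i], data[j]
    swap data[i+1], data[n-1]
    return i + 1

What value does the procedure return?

pivot=6, i=-1
j=0: 10>6, skip
j=1: 12>6, skip
j=2: 9>6, skip
j=3: 8>6, skip
j=4: 4≤6, i=0, swap(0,4) ⇒ [4,12,9,8,10,6]
swap(1,5) ⇒ [4,6,9,8,10,12]; return 1

1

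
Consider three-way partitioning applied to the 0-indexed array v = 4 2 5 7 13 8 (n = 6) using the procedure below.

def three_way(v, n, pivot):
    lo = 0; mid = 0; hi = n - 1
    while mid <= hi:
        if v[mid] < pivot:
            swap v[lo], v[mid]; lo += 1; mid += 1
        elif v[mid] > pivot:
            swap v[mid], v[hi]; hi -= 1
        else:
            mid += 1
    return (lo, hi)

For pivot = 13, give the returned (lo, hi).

lo=0 mid=0 hi=5
4<13: swap(0,0), lo=1 mid=1 ⇒ 4 2 5 7 13 8
2<13: swap(1,1), lo=2 mid=2 ⇒ 4 2 5 7 13 8
5<13: swap(2,2), lo=3 mid=3 ⇒ 4 2 5 7 13 8
7<13: swap(3,3), lo=4 mid=4 ⇒ 4 2 5 7 13 8
13=13: mid=5
8<13: swap(4,5), lo=5 mid=6 ⇒ 4 2 5 7 8 13
done. lo=5 hi=5; v=4 2 5 7 8 13

(5, 5)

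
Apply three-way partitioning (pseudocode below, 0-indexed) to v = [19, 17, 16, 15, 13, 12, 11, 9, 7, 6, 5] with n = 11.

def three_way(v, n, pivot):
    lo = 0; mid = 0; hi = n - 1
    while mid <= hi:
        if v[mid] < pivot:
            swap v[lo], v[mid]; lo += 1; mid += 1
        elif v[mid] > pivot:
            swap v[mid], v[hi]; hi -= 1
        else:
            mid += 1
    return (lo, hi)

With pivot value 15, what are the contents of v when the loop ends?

[5, 6, 7, 13, 12, 11, 9, 15, 16, 17, 19]

pivot = 15; lo=0, mid=0, hi=10
v[mid]=19>15: swap v[0],v[10]; hi=9 → [5, 17, 16, 15, 13, 12, 11, 9, 7, 6, 19]
v[mid]=5<15: swap v[0],v[0]; lo=1,mid=1 → [5, 17, 16, 15, 13, 12, 11, 9, 7, 6, 19]
v[mid]=17>15: swap v[1],v[9]; hi=8 → [5, 6, 16, 15, 13, 12, 11, 9, 7, 17, 19]
v[mid]=6<15: swap v[1],v[1]; lo=2,mid=2 → [5, 6, 16, 15, 13, 12, 11, 9, 7, 17, 19]
v[mid]=16>15: swap v[2],v[8]; hi=7 → [5, 6, 7, 15, 13, 12, 11, 9, 16, 17, 19]
v[mid]=7<15: swap v[2],v[2]; lo=3,mid=3 → [5, 6, 7, 15, 13, 12, 11, 9, 16, 17, 19]
v[mid]=15=15: mid=4
v[mid]=13<15: swap v[3],v[4]; lo=4,mid=5 → [5, 6, 7, 13, 15, 12, 11, 9, 16, 17, 19]
v[mid]=12<15: swap v[4],v[5]; lo=5,mid=6 → [5, 6, 7, 13, 12, 15, 11, 9, 16, 17, 19]
v[mid]=11<15: swap v[5],v[6]; lo=6,mid=7 → [5, 6, 7, 13, 12, 11, 15, 9, 16, 17, 19]
v[mid]=9<15: swap v[6],v[7]; lo=7,mid=8 → [5, 6, 7, 13, 12, 11, 9, 15, 16, 17, 19]
end: lo=7, hi=7; v = [5, 6, 7, 13, 12, 11, 9, 15, 16, 17, 19]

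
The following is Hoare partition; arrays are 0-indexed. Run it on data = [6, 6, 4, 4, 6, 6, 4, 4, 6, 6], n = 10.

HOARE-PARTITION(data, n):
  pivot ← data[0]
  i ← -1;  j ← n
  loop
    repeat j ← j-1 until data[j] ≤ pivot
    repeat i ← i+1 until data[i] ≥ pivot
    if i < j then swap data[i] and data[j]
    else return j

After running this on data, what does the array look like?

[6, 6, 4, 4, 4, 4, 6, 6, 6, 6]

pivot = data[0] = 6; i = -1, j = 10
j→9 (data[9]=6≤6), i→0 (data[0]=6≥6); i<j, swap → [6, 6, 4, 4, 6, 6, 4, 4, 6, 6]
j→8 (data[8]=6≤6), i→1 (data[1]=6≥6); i<j, swap → [6, 6, 4, 4, 6, 6, 4, 4, 6, 6]
j→7 (data[7]=4≤6), i→4 (data[4]=6≥6); i<j, swap → [6, 6, 4, 4, 4, 6, 4, 6, 6, 6]
j→6 (data[6]=4≤6), i→5 (data[5]=6≥6); i<j, swap → [6, 6, 4, 4, 4, 4, 6, 6, 6, 6]
j→5, i→6; i≥j, return j=5. data = [6, 6, 4, 4, 4, 4, 6, 6, 6, 6]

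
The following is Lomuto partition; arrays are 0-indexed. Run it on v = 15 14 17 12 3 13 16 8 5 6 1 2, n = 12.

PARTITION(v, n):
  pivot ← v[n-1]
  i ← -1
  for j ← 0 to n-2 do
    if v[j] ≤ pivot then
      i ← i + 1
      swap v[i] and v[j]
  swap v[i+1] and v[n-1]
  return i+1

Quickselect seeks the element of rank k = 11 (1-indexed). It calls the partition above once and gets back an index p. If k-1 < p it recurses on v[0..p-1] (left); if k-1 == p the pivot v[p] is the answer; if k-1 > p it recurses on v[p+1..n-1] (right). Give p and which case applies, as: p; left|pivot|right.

1; right

pivot = v[11] = 2; i = -1
j=0: v[0]=15 > 2 → no swap
j=1: v[1]=14 > 2 → no swap
j=2: v[2]=17 > 2 → no swap
j=3: v[3]=12 > 2 → no swap
j=4: v[4]=3 > 2 → no swap
j=5: v[5]=13 > 2 → no swap
j=6: v[6]=16 > 2 → no swap
j=7: v[7]=8 > 2 → no swap
j=8: v[8]=5 > 2 → no swap
j=9: v[9]=6 > 2 → no swap
j=10: v[10]=1 ≤ 2 → i=0, swap v[0],v[10] → 1 14 17 12 3 13 16 8 5 6 15 2
final swap v[1],v[11] → 1 2 17 12 3 13 16 8 5 6 15 14; return 1
p = 1; k-1 = 10 > 1 ⇒ right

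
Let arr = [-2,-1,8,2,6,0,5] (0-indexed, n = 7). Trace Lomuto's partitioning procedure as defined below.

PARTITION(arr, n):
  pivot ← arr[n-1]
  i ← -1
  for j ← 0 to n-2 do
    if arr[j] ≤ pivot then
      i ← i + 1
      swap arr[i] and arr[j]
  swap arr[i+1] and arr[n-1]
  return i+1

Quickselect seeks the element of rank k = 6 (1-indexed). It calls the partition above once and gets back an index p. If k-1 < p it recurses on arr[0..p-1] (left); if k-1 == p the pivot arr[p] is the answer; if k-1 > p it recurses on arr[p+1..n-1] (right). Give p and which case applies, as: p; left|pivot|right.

pivot = arr[6] = 5; i = -1
j=0: arr[0]=-2 ≤ 5 → i=0, swap arr[0],arr[0] (no change) → [-2,-1,8,2,6,0,5]
j=1: arr[1]=-1 ≤ 5 → i=1, swap arr[1],arr[1] (no change) → [-2,-1,8,2,6,0,5]
j=2: arr[2]=8 > 5 → no swap
j=3: arr[3]=2 ≤ 5 → i=2, swap arr[2],arr[3] → [-2,-1,2,8,6,0,5]
j=4: arr[4]=6 > 5 → no swap
j=5: arr[5]=0 ≤ 5 → i=3, swap arr[3],arr[5] → [-2,-1,2,0,6,8,5]
final swap arr[4],arr[6] → [-2,-1,2,0,5,8,6]; return 4
p = 4; k-1 = 5 > 4 ⇒ right

4; right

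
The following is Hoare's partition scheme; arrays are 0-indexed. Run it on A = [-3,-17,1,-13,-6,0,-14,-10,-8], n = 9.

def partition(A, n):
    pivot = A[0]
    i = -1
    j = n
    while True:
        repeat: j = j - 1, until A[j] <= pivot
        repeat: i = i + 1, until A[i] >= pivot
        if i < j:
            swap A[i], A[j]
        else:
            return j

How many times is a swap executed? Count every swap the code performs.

3

pivot=-3
j stops at 8 (-8), i stops at 0 (-3); swap ⇒ [-8,-17,1,-13,-6,0,-14,-10,-3]
j stops at 7 (-10), i stops at 2 (1); swap ⇒ [-8,-17,-10,-13,-6,0,-14,1,-3]
j stops at 6 (-14), i stops at 5 (0); swap ⇒ [-8,-17,-10,-13,-6,-14,0,1,-3]
j stops at 5, i stops at 6; i≥j ⇒ return 5. A=[-8,-17,-10,-13,-6,-14,0,1,-3]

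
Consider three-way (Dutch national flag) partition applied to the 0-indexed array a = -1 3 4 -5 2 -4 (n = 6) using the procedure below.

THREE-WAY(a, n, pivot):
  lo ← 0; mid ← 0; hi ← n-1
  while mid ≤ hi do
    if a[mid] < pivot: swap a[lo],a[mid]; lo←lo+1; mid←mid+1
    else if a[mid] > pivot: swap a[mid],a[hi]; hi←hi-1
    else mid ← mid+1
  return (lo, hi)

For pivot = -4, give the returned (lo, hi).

(1, 1)

lo=0 mid=0 hi=5
-1>-4: swap(0,5), hi=4 ⇒ -4 3 4 -5 2 -1
-4=-4: mid=1
3>-4: swap(1,4), hi=3 ⇒ -4 2 4 -5 3 -1
2>-4: swap(1,3), hi=2 ⇒ -4 -5 4 2 3 -1
-5<-4: swap(0,1), lo=1 mid=2 ⇒ -5 -4 4 2 3 -1
4>-4: swap(2,2), hi=1 ⇒ -5 -4 4 2 3 -1
done. lo=1 hi=1; a=-5 -4 4 2 3 -1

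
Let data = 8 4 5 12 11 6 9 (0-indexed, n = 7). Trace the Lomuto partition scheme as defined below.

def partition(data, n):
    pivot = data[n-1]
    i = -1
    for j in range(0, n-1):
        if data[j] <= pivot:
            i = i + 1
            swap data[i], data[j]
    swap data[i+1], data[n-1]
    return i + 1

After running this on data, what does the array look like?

pivot = data[6] = 9; i = -1
j=0: data[0]=8 ≤ 9 → i=0, swap data[0],data[0] (no change) → 8 4 5 12 11 6 9
j=1: data[1]=4 ≤ 9 → i=1, swap data[1],data[1] (no change) → 8 4 5 12 11 6 9
j=2: data[2]=5 ≤ 9 → i=2, swap data[2],data[2] (no change) → 8 4 5 12 11 6 9
j=3: data[3]=12 > 9 → no swap
j=4: data[4]=11 > 9 → no swap
j=5: data[5]=6 ≤ 9 → i=3, swap data[3],data[5] → 8 4 5 6 11 12 9
final swap data[4],data[6] → 8 4 5 6 9 12 11; return 4

8 4 5 6 9 12 11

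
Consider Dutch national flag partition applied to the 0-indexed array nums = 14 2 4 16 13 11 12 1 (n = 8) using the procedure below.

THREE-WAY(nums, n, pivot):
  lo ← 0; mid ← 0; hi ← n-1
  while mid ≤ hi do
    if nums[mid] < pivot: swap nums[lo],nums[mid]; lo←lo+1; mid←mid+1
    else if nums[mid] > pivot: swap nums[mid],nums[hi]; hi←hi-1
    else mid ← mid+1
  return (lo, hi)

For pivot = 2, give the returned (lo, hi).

(1, 1)

lo=0 mid=0 hi=7
14>2: swap(0,7), hi=6 ⇒ 1 2 4 16 13 11 12 14
1<2: swap(0,0), lo=1 mid=1 ⇒ 1 2 4 16 13 11 12 14
2=2: mid=2
4>2: swap(2,6), hi=5 ⇒ 1 2 12 16 13 11 4 14
12>2: swap(2,5), hi=4 ⇒ 1 2 11 16 13 12 4 14
11>2: swap(2,4), hi=3 ⇒ 1 2 13 16 11 12 4 14
13>2: swap(2,3), hi=2 ⇒ 1 2 16 13 11 12 4 14
16>2: swap(2,2), hi=1 ⇒ 1 2 16 13 11 12 4 14
done. lo=1 hi=1; nums=1 2 16 13 11 12 4 14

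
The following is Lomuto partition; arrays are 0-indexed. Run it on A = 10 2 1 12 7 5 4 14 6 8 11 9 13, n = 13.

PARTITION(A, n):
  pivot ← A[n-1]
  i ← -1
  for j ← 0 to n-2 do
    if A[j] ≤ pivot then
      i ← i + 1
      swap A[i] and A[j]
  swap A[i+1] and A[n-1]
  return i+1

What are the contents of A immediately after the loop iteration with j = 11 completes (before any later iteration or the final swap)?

pivot = A[12] = 13; i = -1
j=0: A[0]=10 ≤ 13 → i=0, swap A[0],A[0] (no change) → 10 2 1 12 7 5 4 14 6 8 11 9 13
j=1: A[1]=2 ≤ 13 → i=1, swap A[1],A[1] (no change) → 10 2 1 12 7 5 4 14 6 8 11 9 13
j=2: A[2]=1 ≤ 13 → i=2, swap A[2],A[2] (no change) → 10 2 1 12 7 5 4 14 6 8 11 9 13
j=3: A[3]=12 ≤ 13 → i=3, swap A[3],A[3] (no change) → 10 2 1 12 7 5 4 14 6 8 11 9 13
j=4: A[4]=7 ≤ 13 → i=4, swap A[4],A[4] (no change) → 10 2 1 12 7 5 4 14 6 8 11 9 13
j=5: A[5]=5 ≤ 13 → i=5, swap A[5],A[5] (no change) → 10 2 1 12 7 5 4 14 6 8 11 9 13
j=6: A[6]=4 ≤ 13 → i=6, swap A[6],A[6] (no change) → 10 2 1 12 7 5 4 14 6 8 11 9 13
j=7: A[7]=14 > 13 → no swap
j=8: A[8]=6 ≤ 13 → i=7, swap A[7],A[8] → 10 2 1 12 7 5 4 6 14 8 11 9 13
j=9: A[9]=8 ≤ 13 → i=8, swap A[8],A[9] → 10 2 1 12 7 5 4 6 8 14 11 9 13
j=10: A[10]=11 ≤ 13 → i=9, swap A[9],A[10] → 10 2 1 12 7 5 4 6 8 11 14 9 13
j=11: A[11]=9 ≤ 13 → i=10, swap A[10],A[11] → 10 2 1 12 7 5 4 6 8 11 9 14 13
(after j=11) A = 10 2 1 12 7 5 4 6 8 11 9 14 13

10 2 1 12 7 5 4 6 8 11 9 14 13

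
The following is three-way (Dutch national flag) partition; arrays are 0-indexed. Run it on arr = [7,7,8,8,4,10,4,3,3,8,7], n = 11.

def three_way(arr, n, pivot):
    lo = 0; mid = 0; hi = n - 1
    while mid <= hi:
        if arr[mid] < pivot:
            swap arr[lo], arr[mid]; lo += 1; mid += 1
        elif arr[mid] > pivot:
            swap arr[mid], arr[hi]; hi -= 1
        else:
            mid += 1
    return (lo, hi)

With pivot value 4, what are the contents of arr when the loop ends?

[3,3,4,4,10,8,8,7,8,7,7]

pivot = 4; lo=0, mid=0, hi=10
arr[mid]=7>4: swap arr[0],arr[10]; hi=9 → [7,7,8,8,4,10,4,3,3,8,7]
arr[mid]=7>4: swap arr[0],arr[9]; hi=8 → [8,7,8,8,4,10,4,3,3,7,7]
arr[mid]=8>4: swap arr[0],arr[8]; hi=7 → [3,7,8,8,4,10,4,3,8,7,7]
arr[mid]=3<4: swap arr[0],arr[0]; lo=1,mid=1 → [3,7,8,8,4,10,4,3,8,7,7]
arr[mid]=7>4: swap arr[1],arr[7]; hi=6 → [3,3,8,8,4,10,4,7,8,7,7]
arr[mid]=3<4: swap arr[1],arr[1]; lo=2,mid=2 → [3,3,8,8,4,10,4,7,8,7,7]
arr[mid]=8>4: swap arr[2],arr[6]; hi=5 → [3,3,4,8,4,10,8,7,8,7,7]
arr[mid]=4=4: mid=3
arr[mid]=8>4: swap arr[3],arr[5]; hi=4 → [3,3,4,10,4,8,8,7,8,7,7]
arr[mid]=10>4: swap arr[3],arr[4]; hi=3 → [3,3,4,4,10,8,8,7,8,7,7]
arr[mid]=4=4: mid=4
end: lo=2, hi=3; arr = [3,3,4,4,10,8,8,7,8,7,7]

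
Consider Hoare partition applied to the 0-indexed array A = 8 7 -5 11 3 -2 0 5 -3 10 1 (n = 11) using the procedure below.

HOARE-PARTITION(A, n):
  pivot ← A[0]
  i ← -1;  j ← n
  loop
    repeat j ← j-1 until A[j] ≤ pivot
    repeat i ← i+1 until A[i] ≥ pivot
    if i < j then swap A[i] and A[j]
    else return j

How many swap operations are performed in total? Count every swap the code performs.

pivot=8
j stops at 10 (1), i stops at 0 (8); swap ⇒ 1 7 -5 11 3 -2 0 5 -3 10 8
j stops at 8 (-3), i stops at 3 (11); swap ⇒ 1 7 -5 -3 3 -2 0 5 11 10 8
j stops at 7, i stops at 8; i≥j ⇒ return 7. A=1 7 -5 -3 3 -2 0 5 11 10 8

2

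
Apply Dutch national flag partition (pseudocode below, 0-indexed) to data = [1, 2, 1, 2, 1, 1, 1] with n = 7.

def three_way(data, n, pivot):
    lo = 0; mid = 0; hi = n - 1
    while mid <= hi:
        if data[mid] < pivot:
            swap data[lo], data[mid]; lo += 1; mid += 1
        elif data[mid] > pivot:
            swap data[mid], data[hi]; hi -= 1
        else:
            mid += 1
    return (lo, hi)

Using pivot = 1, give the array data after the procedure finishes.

[1, 1, 1, 1, 1, 2, 2]

pivot = 1; lo=0, mid=0, hi=6
data[mid]=1=1: mid=1
data[mid]=2>1: swap data[1],data[6]; hi=5 → [1, 1, 1, 2, 1, 1, 2]
data[mid]=1=1: mid=2
data[mid]=1=1: mid=3
data[mid]=2>1: swap data[3],data[5]; hi=4 → [1, 1, 1, 1, 1, 2, 2]
data[mid]=1=1: mid=4
data[mid]=1=1: mid=5
end: lo=0, hi=4; data = [1, 1, 1, 1, 1, 2, 2]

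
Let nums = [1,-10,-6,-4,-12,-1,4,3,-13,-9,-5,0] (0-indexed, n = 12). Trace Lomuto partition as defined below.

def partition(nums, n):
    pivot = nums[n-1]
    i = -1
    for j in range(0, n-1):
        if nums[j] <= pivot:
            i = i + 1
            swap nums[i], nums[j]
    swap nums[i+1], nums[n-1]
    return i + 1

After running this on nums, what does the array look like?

pivot = nums[11] = 0; i = -1
j=0: nums[0]=1 > 0 → no swap
j=1: nums[1]=-10 ≤ 0 → i=0, swap nums[0],nums[1] → [-10,1,-6,-4,-12,-1,4,3,-13,-9,-5,0]
j=2: nums[2]=-6 ≤ 0 → i=1, swap nums[1],nums[2] → [-10,-6,1,-4,-12,-1,4,3,-13,-9,-5,0]
j=3: nums[3]=-4 ≤ 0 → i=2, swap nums[2],nums[3] → [-10,-6,-4,1,-12,-1,4,3,-13,-9,-5,0]
j=4: nums[4]=-12 ≤ 0 → i=3, swap nums[3],nums[4] → [-10,-6,-4,-12,1,-1,4,3,-13,-9,-5,0]
j=5: nums[5]=-1 ≤ 0 → i=4, swap nums[4],nums[5] → [-10,-6,-4,-12,-1,1,4,3,-13,-9,-5,0]
j=6: nums[6]=4 > 0 → no swap
j=7: nums[7]=3 > 0 → no swap
j=8: nums[8]=-13 ≤ 0 → i=5, swap nums[5],nums[8] → [-10,-6,-4,-12,-1,-13,4,3,1,-9,-5,0]
j=9: nums[9]=-9 ≤ 0 → i=6, swap nums[6],nums[9] → [-10,-6,-4,-12,-1,-13,-9,3,1,4,-5,0]
j=10: nums[10]=-5 ≤ 0 → i=7, swap nums[7],nums[10] → [-10,-6,-4,-12,-1,-13,-9,-5,1,4,3,0]
final swap nums[8],nums[11] → [-10,-6,-4,-12,-1,-13,-9,-5,0,4,3,1]; return 8

[-10,-6,-4,-12,-1,-13,-9,-5,0,4,3,1]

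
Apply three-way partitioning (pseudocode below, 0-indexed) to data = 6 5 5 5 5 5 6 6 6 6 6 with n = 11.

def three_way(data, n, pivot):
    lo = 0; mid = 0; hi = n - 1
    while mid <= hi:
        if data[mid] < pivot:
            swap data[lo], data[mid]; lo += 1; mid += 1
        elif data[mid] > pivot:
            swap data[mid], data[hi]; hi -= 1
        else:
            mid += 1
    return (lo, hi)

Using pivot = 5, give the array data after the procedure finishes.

5 5 5 5 5 6 6 6 6 6 6

pivot = 5; lo=0, mid=0, hi=10
data[mid]=6>5: swap data[0],data[10]; hi=9 → 6 5 5 5 5 5 6 6 6 6 6
data[mid]=6>5: swap data[0],data[9]; hi=8 → 6 5 5 5 5 5 6 6 6 6 6
data[mid]=6>5: swap data[0],data[8]; hi=7 → 6 5 5 5 5 5 6 6 6 6 6
data[mid]=6>5: swap data[0],data[7]; hi=6 → 6 5 5 5 5 5 6 6 6 6 6
data[mid]=6>5: swap data[0],data[6]; hi=5 → 6 5 5 5 5 5 6 6 6 6 6
data[mid]=6>5: swap data[0],data[5]; hi=4 → 5 5 5 5 5 6 6 6 6 6 6
data[mid]=5=5: mid=1
data[mid]=5=5: mid=2
data[mid]=5=5: mid=3
data[mid]=5=5: mid=4
data[mid]=5=5: mid=5
end: lo=0, hi=4; data = 5 5 5 5 5 6 6 6 6 6 6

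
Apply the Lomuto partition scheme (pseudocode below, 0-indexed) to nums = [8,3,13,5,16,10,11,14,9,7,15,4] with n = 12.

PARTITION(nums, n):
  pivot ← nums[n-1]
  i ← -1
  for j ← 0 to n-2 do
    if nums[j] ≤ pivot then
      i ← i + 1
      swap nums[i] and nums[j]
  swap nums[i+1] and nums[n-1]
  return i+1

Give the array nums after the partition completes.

pivot = nums[11] = 4; i = -1
j=0: nums[0]=8 > 4 → no swap
j=1: nums[1]=3 ≤ 4 → i=0, swap nums[0],nums[1] → [3,8,13,5,16,10,11,14,9,7,15,4]
j=2: nums[2]=13 > 4 → no swap
j=3: nums[3]=5 > 4 → no swap
j=4: nums[4]=16 > 4 → no swap
j=5: nums[5]=10 > 4 → no swap
j=6: nums[6]=11 > 4 → no swap
j=7: nums[7]=14 > 4 → no swap
j=8: nums[8]=9 > 4 → no swap
j=9: nums[9]=7 > 4 → no swap
j=10: nums[10]=15 > 4 → no swap
final swap nums[1],nums[11] → [3,4,13,5,16,10,11,14,9,7,15,8]; return 1

[3,4,13,5,16,10,11,14,9,7,15,8]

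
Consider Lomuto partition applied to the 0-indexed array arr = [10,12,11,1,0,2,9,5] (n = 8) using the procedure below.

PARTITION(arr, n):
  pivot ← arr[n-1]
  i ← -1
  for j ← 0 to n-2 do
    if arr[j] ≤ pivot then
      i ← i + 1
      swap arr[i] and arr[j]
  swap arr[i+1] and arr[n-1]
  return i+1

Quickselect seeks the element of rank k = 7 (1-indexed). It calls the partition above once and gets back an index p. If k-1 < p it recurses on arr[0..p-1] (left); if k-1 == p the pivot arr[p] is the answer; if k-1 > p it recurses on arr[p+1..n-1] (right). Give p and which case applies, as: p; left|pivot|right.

pivot = arr[7] = 5; i = -1
j=0: arr[0]=10 > 5 → no swap
j=1: arr[1]=12 > 5 → no swap
j=2: arr[2]=11 > 5 → no swap
j=3: arr[3]=1 ≤ 5 → i=0, swap arr[0],arr[3] → [1,12,11,10,0,2,9,5]
j=4: arr[4]=0 ≤ 5 → i=1, swap arr[1],arr[4] → [1,0,11,10,12,2,9,5]
j=5: arr[5]=2 ≤ 5 → i=2, swap arr[2],arr[5] → [1,0,2,10,12,11,9,5]
j=6: arr[6]=9 > 5 → no swap
final swap arr[3],arr[7] → [1,0,2,5,12,11,9,10]; return 3
p = 3; k-1 = 6 > 3 ⇒ right

3; right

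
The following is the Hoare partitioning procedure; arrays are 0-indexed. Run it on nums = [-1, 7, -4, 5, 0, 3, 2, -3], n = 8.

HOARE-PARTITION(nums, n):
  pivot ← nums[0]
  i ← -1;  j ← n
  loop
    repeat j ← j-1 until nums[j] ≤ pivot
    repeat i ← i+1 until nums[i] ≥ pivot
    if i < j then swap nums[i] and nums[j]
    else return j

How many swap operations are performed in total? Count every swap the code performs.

pivot=-1
j stops at 7 (-3), i stops at 0 (-1); swap ⇒ [-3, 7, -4, 5, 0, 3, 2, -1]
j stops at 2 (-4), i stops at 1 (7); swap ⇒ [-3, -4, 7, 5, 0, 3, 2, -1]
j stops at 1, i stops at 2; i≥j ⇒ return 1. nums=[-3, -4, 7, 5, 0, 3, 2, -1]

2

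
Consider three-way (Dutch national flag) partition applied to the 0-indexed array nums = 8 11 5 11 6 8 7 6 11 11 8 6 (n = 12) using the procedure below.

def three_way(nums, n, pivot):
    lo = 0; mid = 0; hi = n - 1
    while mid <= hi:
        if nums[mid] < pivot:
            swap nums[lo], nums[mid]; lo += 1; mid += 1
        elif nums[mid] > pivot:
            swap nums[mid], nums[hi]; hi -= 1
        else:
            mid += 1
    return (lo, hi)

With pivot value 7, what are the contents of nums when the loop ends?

pivot = 7; lo=0, mid=0, hi=11
nums[mid]=8>7: swap nums[0],nums[11]; hi=10 → 6 11 5 11 6 8 7 6 11 11 8 8
nums[mid]=6<7: swap nums[0],nums[0]; lo=1,mid=1 → 6 11 5 11 6 8 7 6 11 11 8 8
nums[mid]=11>7: swap nums[1],nums[10]; hi=9 → 6 8 5 11 6 8 7 6 11 11 11 8
nums[mid]=8>7: swap nums[1],nums[9]; hi=8 → 6 11 5 11 6 8 7 6 11 8 11 8
nums[mid]=11>7: swap nums[1],nums[8]; hi=7 → 6 11 5 11 6 8 7 6 11 8 11 8
nums[mid]=11>7: swap nums[1],nums[7]; hi=6 → 6 6 5 11 6 8 7 11 11 8 11 8
nums[mid]=6<7: swap nums[1],nums[1]; lo=2,mid=2 → 6 6 5 11 6 8 7 11 11 8 11 8
nums[mid]=5<7: swap nums[2],nums[2]; lo=3,mid=3 → 6 6 5 11 6 8 7 11 11 8 11 8
nums[mid]=11>7: swap nums[3],nums[6]; hi=5 → 6 6 5 7 6 8 11 11 11 8 11 8
nums[mid]=7=7: mid=4
nums[mid]=6<7: swap nums[3],nums[4]; lo=4,mid=5 → 6 6 5 6 7 8 11 11 11 8 11 8
nums[mid]=8>7: swap nums[5],nums[5]; hi=4 → 6 6 5 6 7 8 11 11 11 8 11 8
end: lo=4, hi=4; nums = 6 6 5 6 7 8 11 11 11 8 11 8

6 6 5 6 7 8 11 11 11 8 11 8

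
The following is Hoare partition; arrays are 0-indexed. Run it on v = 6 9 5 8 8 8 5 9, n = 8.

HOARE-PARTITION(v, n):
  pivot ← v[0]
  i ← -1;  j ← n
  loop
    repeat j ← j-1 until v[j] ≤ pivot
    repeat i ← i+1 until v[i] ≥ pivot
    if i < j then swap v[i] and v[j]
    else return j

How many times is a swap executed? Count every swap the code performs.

pivot=6
j stops at 6 (5), i stops at 0 (6); swap ⇒ 5 9 5 8 8 8 6 9
j stops at 2 (5), i stops at 1 (9); swap ⇒ 5 5 9 8 8 8 6 9
j stops at 1, i stops at 2; i≥j ⇒ return 1. v=5 5 9 8 8 8 6 9

2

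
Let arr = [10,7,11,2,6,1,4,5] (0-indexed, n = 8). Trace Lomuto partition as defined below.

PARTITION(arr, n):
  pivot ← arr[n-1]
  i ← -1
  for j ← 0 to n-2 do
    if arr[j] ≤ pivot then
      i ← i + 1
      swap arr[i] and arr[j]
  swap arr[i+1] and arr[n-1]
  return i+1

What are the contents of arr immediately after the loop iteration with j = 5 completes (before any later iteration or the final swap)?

[2,1,11,10,6,7,4,5]

pivot = arr[7] = 5; i = -1
j=0: arr[0]=10 > 5 → no swap
j=1: arr[1]=7 > 5 → no swap
j=2: arr[2]=11 > 5 → no swap
j=3: arr[3]=2 ≤ 5 → i=0, swap arr[0],arr[3] → [2,7,11,10,6,1,4,5]
j=4: arr[4]=6 > 5 → no swap
j=5: arr[5]=1 ≤ 5 → i=1, swap arr[1],arr[5] → [2,1,11,10,6,7,4,5]
(after j=5) arr = [2,1,11,10,6,7,4,5]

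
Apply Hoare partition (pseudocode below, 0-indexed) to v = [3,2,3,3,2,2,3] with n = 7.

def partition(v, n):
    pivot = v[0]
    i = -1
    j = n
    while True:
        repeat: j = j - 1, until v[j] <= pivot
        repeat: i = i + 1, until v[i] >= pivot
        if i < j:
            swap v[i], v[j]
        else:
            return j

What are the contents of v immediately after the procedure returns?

[3,2,2,2,3,3,3]

pivot = v[0] = 3; i = -1, j = 7
j→6 (v[6]=3≤3), i→0 (v[0]=3≥3); i<j, swap → [3,2,3,3,2,2,3]
j→5 (v[5]=2≤3), i→2 (v[2]=3≥3); i<j, swap → [3,2,2,3,2,3,3]
j→4 (v[4]=2≤3), i→3 (v[3]=3≥3); i<j, swap → [3,2,2,2,3,3,3]
j→3, i→4; i≥j, return j=3. v = [3,2,2,2,3,3,3]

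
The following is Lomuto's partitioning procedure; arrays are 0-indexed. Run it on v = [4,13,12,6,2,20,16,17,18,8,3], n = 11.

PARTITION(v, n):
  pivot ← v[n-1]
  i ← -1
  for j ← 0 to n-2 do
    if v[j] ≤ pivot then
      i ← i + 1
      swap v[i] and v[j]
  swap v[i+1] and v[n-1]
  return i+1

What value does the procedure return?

1

pivot=3, i=-1
j=0: 4>3, skip
j=1: 13>3, skip
j=2: 12>3, skip
j=3: 6>3, skip
j=4: 2≤3, i=0, swap(0,4) ⇒ [2,13,12,6,4,20,16,17,18,8,3]
j=5: 20>3, skip
j=6: 16>3, skip
j=7: 17>3, skip
j=8: 18>3, skip
j=9: 8>3, skip
swap(1,10) ⇒ [2,3,12,6,4,20,16,17,18,8,13]; return 1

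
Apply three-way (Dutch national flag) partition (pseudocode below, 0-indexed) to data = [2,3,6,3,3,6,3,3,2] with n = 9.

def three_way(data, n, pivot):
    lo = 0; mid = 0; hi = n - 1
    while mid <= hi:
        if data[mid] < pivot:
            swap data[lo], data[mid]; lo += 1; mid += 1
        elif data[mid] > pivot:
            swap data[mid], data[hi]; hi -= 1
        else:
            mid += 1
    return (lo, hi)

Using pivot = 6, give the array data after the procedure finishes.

pivot = 6; lo=0, mid=0, hi=8
data[mid]=2<6: swap data[0],data[0]; lo=1,mid=1 → [2,3,6,3,3,6,3,3,2]
data[mid]=3<6: swap data[1],data[1]; lo=2,mid=2 → [2,3,6,3,3,6,3,3,2]
data[mid]=6=6: mid=3
data[mid]=3<6: swap data[2],data[3]; lo=3,mid=4 → [2,3,3,6,3,6,3,3,2]
data[mid]=3<6: swap data[3],data[4]; lo=4,mid=5 → [2,3,3,3,6,6,3,3,2]
data[mid]=6=6: mid=6
data[mid]=3<6: swap data[4],data[6]; lo=5,mid=7 → [2,3,3,3,3,6,6,3,2]
data[mid]=3<6: swap data[5],data[7]; lo=6,mid=8 → [2,3,3,3,3,3,6,6,2]
data[mid]=2<6: swap data[6],data[8]; lo=7,mid=9 → [2,3,3,3,3,3,2,6,6]
end: lo=7, hi=8; data = [2,3,3,3,3,3,2,6,6]

[2,3,3,3,3,3,2,6,6]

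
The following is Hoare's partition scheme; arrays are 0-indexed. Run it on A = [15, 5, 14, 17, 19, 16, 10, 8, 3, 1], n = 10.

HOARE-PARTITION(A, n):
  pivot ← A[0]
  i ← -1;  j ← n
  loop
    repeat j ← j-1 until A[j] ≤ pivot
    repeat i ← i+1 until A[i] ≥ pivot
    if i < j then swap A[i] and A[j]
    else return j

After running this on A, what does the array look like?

[1, 5, 14, 3, 8, 10, 16, 19, 17, 15]

pivot = A[0] = 15; i = -1, j = 10
j→9 (A[9]=1≤15), i→0 (A[0]=15≥15); i<j, swap → [1, 5, 14, 17, 19, 16, 10, 8, 3, 15]
j→8 (A[8]=3≤15), i→3 (A[3]=17≥15); i<j, swap → [1, 5, 14, 3, 19, 16, 10, 8, 17, 15]
j→7 (A[7]=8≤15), i→4 (A[4]=19≥15); i<j, swap → [1, 5, 14, 3, 8, 16, 10, 19, 17, 15]
j→6 (A[6]=10≤15), i→5 (A[5]=16≥15); i<j, swap → [1, 5, 14, 3, 8, 10, 16, 19, 17, 15]
j→5, i→6; i≥j, return j=5. A = [1, 5, 14, 3, 8, 10, 16, 19, 17, 15]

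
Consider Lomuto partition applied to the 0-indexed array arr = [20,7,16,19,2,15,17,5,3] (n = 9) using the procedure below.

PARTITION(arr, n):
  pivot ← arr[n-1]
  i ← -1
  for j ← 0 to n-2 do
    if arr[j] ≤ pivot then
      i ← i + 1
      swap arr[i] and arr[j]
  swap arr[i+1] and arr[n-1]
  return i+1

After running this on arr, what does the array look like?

[2,3,16,19,20,15,17,5,7]

pivot=3, i=-1
j=0: 20>3, skip
j=1: 7>3, skip
j=2: 16>3, skip
j=3: 19>3, skip
j=4: 2≤3, i=0, swap(0,4) ⇒ [2,7,16,19,20,15,17,5,3]
j=5: 15>3, skip
j=6: 17>3, skip
j=7: 5>3, skip
swap(1,8) ⇒ [2,3,16,19,20,15,17,5,7]; return 1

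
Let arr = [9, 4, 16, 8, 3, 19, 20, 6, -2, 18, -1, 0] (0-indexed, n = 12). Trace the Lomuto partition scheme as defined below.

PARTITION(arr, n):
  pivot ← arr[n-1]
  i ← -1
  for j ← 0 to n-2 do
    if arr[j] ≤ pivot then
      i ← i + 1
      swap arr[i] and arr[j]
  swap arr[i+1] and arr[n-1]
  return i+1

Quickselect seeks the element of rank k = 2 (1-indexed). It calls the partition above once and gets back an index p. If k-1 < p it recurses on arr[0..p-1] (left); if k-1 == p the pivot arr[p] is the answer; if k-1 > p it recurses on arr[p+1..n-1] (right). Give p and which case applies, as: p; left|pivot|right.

2; left

pivot = arr[11] = 0; i = -1
j=0: arr[0]=9 > 0 → no swap
j=1: arr[1]=4 > 0 → no swap
j=2: arr[2]=16 > 0 → no swap
j=3: arr[3]=8 > 0 → no swap
j=4: arr[4]=3 > 0 → no swap
j=5: arr[5]=19 > 0 → no swap
j=6: arr[6]=20 > 0 → no swap
j=7: arr[7]=6 > 0 → no swap
j=8: arr[8]=-2 ≤ 0 → i=0, swap arr[0],arr[8] → [-2, 4, 16, 8, 3, 19, 20, 6, 9, 18, -1, 0]
j=9: arr[9]=18 > 0 → no swap
j=10: arr[10]=-1 ≤ 0 → i=1, swap arr[1],arr[10] → [-2, -1, 16, 8, 3, 19, 20, 6, 9, 18, 4, 0]
final swap arr[2],arr[11] → [-2, -1, 0, 8, 3, 19, 20, 6, 9, 18, 4, 16]; return 2
p = 2; k-1 = 1 < 2 ⇒ left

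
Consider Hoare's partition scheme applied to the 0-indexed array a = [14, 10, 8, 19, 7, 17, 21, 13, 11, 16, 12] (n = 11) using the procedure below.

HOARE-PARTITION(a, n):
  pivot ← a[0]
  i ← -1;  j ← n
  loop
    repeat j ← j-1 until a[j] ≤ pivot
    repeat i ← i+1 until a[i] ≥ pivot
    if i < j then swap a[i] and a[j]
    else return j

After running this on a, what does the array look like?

pivot = a[0] = 14; i = -1, j = 11
j→10 (a[10]=12≤14), i→0 (a[0]=14≥14); i<j, swap → [12, 10, 8, 19, 7, 17, 21, 13, 11, 16, 14]
j→8 (a[8]=11≤14), i→3 (a[3]=19≥14); i<j, swap → [12, 10, 8, 11, 7, 17, 21, 13, 19, 16, 14]
j→7 (a[7]=13≤14), i→5 (a[5]=17≥14); i<j, swap → [12, 10, 8, 11, 7, 13, 21, 17, 19, 16, 14]
j→5, i→6; i≥j, return j=5. a = [12, 10, 8, 11, 7, 13, 21, 17, 19, 16, 14]

[12, 10, 8, 11, 7, 13, 21, 17, 19, 16, 14]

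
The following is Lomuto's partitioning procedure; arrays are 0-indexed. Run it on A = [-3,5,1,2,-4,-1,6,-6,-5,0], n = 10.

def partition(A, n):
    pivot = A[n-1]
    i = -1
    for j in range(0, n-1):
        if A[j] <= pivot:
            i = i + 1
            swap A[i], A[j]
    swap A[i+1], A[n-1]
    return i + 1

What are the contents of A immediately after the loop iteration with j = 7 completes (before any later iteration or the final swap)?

[-3,-4,-1,-6,5,1,6,2,-5,0]

pivot=0, i=-1
j=0: -3≤0, i=0, swap(0,0) ⇒ [-3,5,1,2,-4,-1,6,-6,-5,0]
j=1: 5>0, skip
j=2: 1>0, skip
j=3: 2>0, skip
j=4: -4≤0, i=1, swap(1,4) ⇒ [-3,-4,1,2,5,-1,6,-6,-5,0]
j=5: -1≤0, i=2, swap(2,5) ⇒ [-3,-4,-1,2,5,1,6,-6,-5,0]
j=6: 6>0, skip
j=7: -6≤0, i=3, swap(3,7) ⇒ [-3,-4,-1,-6,5,1,6,2,-5,0]
(after j=7) A = [-3,-4,-1,-6,5,1,6,2,-5,0]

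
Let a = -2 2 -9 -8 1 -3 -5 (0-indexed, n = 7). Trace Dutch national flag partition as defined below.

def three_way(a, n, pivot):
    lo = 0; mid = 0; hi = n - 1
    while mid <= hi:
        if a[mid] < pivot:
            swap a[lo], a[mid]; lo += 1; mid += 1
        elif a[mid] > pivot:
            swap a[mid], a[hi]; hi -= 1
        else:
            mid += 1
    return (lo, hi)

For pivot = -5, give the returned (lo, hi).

pivot = -5; lo=0, mid=0, hi=6
a[mid]=-2>-5: swap a[0],a[6]; hi=5 → -5 2 -9 -8 1 -3 -2
a[mid]=-5=-5: mid=1
a[mid]=2>-5: swap a[1],a[5]; hi=4 → -5 -3 -9 -8 1 2 -2
a[mid]=-3>-5: swap a[1],a[4]; hi=3 → -5 1 -9 -8 -3 2 -2
a[mid]=1>-5: swap a[1],a[3]; hi=2 → -5 -8 -9 1 -3 2 -2
a[mid]=-8<-5: swap a[0],a[1]; lo=1,mid=2 → -8 -5 -9 1 -3 2 -2
a[mid]=-9<-5: swap a[1],a[2]; lo=2,mid=3 → -8 -9 -5 1 -3 2 -2
end: lo=2, hi=2; a = -8 -9 -5 1 -3 2 -2

(2, 2)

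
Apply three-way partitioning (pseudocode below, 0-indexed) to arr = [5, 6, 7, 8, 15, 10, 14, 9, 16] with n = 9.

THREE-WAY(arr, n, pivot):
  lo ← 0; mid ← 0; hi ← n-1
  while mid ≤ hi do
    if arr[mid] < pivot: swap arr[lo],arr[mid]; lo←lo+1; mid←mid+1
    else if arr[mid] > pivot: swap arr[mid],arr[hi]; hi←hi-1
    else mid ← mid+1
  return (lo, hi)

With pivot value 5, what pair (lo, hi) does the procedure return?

lo=0 mid=0 hi=8
5=5: mid=1
6>5: swap(1,8), hi=7 ⇒ [5, 16, 7, 8, 15, 10, 14, 9, 6]
16>5: swap(1,7), hi=6 ⇒ [5, 9, 7, 8, 15, 10, 14, 16, 6]
9>5: swap(1,6), hi=5 ⇒ [5, 14, 7, 8, 15, 10, 9, 16, 6]
14>5: swap(1,5), hi=4 ⇒ [5, 10, 7, 8, 15, 14, 9, 16, 6]
10>5: swap(1,4), hi=3 ⇒ [5, 15, 7, 8, 10, 14, 9, 16, 6]
15>5: swap(1,3), hi=2 ⇒ [5, 8, 7, 15, 10, 14, 9, 16, 6]
8>5: swap(1,2), hi=1 ⇒ [5, 7, 8, 15, 10, 14, 9, 16, 6]
7>5: swap(1,1), hi=0 ⇒ [5, 7, 8, 15, 10, 14, 9, 16, 6]
done. lo=0 hi=0; arr=[5, 7, 8, 15, 10, 14, 9, 16, 6]

(0, 0)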